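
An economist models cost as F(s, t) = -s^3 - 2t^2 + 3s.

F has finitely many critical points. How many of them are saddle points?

1

F separates as a function of s plus a function of t, so ∇F=0 decouples.
∂F/∂s = -3(s - 1)(s + 1) = 0 at s ∈ {-1, 1}; ∂F/∂t = -4t = 0 at t ∈ {0}.
The Hessian is diagonal: diag(F_ss, F_tt). Second derivatives: F_ss(-1)=6, F_ss(1)=-6; F_tt(0)=-4.
Saddle points occur where the two diagonal entries have opposite signs: (-1, 0). Count: 1.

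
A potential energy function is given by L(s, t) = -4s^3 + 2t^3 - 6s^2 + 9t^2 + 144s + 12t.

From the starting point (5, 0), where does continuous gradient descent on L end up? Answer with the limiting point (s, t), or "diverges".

L is separable, so gradient descent decouples: s follows -∂L/∂s, t follows -∂L/∂t.
∂L/∂s = -12(s - 3)(s + 4); at s=5 this is -216, so s increases.
∂L/∂t = 6(t + 1)(t + 2); at t=0 this is 12, so t decreases.
The s-coordinate has no critical point in that direction and runs off to infinity.

diverges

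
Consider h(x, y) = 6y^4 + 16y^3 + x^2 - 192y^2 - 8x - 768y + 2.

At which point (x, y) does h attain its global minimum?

h(x,y) separates as P(x) + Q(y) + 2, so its minimum is min P + min Q + 2.
P'(x) = 2x - 8 vanishes at x ∈ {4}; Q'(y) = 24(y - 4)(y + 2)(y + 4) vanishes at y ∈ {-4, -2, 4}.
Local minima of P (where P''>0): P(4)=-16. Local minima of Q: Q(-4)=512, Q(4)=-3584.
So the global minimum of h is P(4) + Q(4) + 2 = -16 − 3584 + 2 = -3598, attained at (4, 4).

(4, 4)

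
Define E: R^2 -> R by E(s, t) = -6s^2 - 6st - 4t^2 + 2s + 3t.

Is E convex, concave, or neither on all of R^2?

concave

E is quadratic, so its Hessian is the constant matrix H = [[-12, -6], [-6, -8]].
det(H) = 60, tr(H) = -20.
det(H) > 0 and tr(H) < 0, so H is negative definite everywhere: concave.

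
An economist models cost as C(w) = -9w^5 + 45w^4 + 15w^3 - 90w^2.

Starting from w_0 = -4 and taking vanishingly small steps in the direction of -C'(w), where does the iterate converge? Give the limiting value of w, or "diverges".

-1

C'(w) = -45w(w - 4)(w - 1)(w + 1), so C'(-4) = -21600.
Gradient descent moves in the -C' direction, i.e. w is increasing.
The nearest critical point in that direction is w = -1, where C'' = 450 > 0 (a local minimum). The iterate converges there.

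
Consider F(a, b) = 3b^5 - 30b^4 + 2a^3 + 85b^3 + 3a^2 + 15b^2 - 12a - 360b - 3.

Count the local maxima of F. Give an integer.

F separates as a function of a plus a function of b, so ∇F=0 decouples.
∂F/∂a = 6(a - 1)(a + 2) = 0 at a ∈ {-2, 1}; ∂F/∂b = 15(b - 4)(b - 3)(b - 2)(b + 1) = 0 at b ∈ {-1, 2, 3, 4}.
The Hessian is diagonal: diag(F_aa, F_bb). Second derivatives: F_aa(-2)=-18, F_aa(1)=18; F_bb(-1)=-900, F_bb(2)=90, F_bb(3)=-60, F_bb(4)=150.
Local maxima occur where both diagonal entries negative: (-2, -1), (-2, 3). Count: 2.

2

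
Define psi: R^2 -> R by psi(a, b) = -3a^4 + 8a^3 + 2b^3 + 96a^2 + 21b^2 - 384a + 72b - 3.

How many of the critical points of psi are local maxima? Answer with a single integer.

2

psi separates as a function of a plus a function of b, so ∇psi=0 decouples.
∂psi/∂a = -12(a - 4)(a - 2)(a + 4) = 0 at a ∈ {-4, 2, 4}; ∂psi/∂b = 6(b + 3)(b + 4) = 0 at b ∈ {-4, -3}.
The Hessian is diagonal: diag(psi_aa, psi_bb). Second derivatives: psi_aa(-4)=-576, psi_aa(2)=144, psi_aa(4)=-192; psi_bb(-4)=-6, psi_bb(-3)=6.
Local maxima occur where both diagonal entries negative: (-4, -4), (4, -4). Count: 2.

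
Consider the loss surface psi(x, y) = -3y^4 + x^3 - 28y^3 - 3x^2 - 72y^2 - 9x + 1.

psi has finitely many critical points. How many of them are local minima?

1

psi separates as a function of x plus a function of y, so ∇psi=0 decouples.
∂psi/∂x = 3(x - 3)(x + 1) = 0 at x ∈ {-1, 3}; ∂psi/∂y = -12y(y + 3)(y + 4) = 0 at y ∈ {-4, -3, 0}.
The Hessian is diagonal: diag(psi_xx, psi_yy). Second derivatives: psi_xx(-1)=-12, psi_xx(3)=12; psi_yy(-4)=-48, psi_yy(-3)=36, psi_yy(0)=-144.
Local minima occur where both diagonal entries positive: (3, -3). Count: 1.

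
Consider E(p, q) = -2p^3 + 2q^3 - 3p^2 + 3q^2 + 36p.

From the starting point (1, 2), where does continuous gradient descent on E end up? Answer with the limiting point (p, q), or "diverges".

(-3, 0)

E is separable, so gradient descent decouples: p follows -∂E/∂p, q follows -∂E/∂q.
∂E/∂p = -6(p - 2)(p + 3); at p=1 this is 24, so p decreases.
∂E/∂q = 6q(q + 1); at q=2 this is 36, so q decreases.
p converges to its nearest critical value -3 (a local min of the p-part); q converges to 0. The iterate converges to (-3, 0).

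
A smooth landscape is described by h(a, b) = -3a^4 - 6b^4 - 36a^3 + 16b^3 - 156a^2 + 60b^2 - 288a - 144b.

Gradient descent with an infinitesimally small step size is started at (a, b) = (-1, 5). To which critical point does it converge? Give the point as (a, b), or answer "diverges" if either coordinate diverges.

diverges

h is separable, so gradient descent decouples: a follows -∂h/∂a, b follows -∂h/∂b.
∂h/∂a = -12(a + 2)(a + 3)(a + 4); at a=-1 this is -72, so a increases.
∂h/∂b = -24(b - 3)(b - 1)(b + 2); at b=5 this is -1344, so b increases.
The a-coordinate has no critical point in that direction and runs off to infinity.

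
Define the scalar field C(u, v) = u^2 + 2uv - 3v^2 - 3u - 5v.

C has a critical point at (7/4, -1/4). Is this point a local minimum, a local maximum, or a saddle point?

The Hessian of C is constant: H = [[2, 2], [2, -6]].
det(H) = 2·(-6) − 2² = -16.
Since det(H) < 0, H is indefinite and the critical point is a saddle point.

saddle point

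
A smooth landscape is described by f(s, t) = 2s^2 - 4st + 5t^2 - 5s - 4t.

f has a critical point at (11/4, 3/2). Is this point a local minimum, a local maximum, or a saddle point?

local minimum

The Hessian of f is constant: H = [[4, -4], [-4, 10]].
det(H) = 4·10 − (-4)² = 24.
det(H) > 0 and tr(H) = 14 > 0, so H is positive definite and the point is a local minimum.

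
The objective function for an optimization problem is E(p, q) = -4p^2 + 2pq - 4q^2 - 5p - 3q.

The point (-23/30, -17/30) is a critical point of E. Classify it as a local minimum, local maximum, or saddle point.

local maximum

The Hessian of E is constant: H = [[-8, 2], [2, -8]].
det(H) = (-8)·(-8) − 2² = 60.
det(H) > 0 and tr(H) = -16 < 0, so H is negative definite and the point is a local maximum.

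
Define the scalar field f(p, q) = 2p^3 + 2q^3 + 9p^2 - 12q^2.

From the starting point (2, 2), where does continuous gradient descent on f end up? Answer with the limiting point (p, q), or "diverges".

f is separable, so gradient descent decouples: p follows -∂f/∂p, q follows -∂f/∂q.
∂f/∂p = 6p(p + 3); at p=2 this is 60, so p decreases.
∂f/∂q = 6q(q - 4); at q=2 this is -24, so q increases.
p converges to its nearest critical value 0 (a local min of the p-part); q converges to 4. The iterate converges to (0, 4).

(0, 4)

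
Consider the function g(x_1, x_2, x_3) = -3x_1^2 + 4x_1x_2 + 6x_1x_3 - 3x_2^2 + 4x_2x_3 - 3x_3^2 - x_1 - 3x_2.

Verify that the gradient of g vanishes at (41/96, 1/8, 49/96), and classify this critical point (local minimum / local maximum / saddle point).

saddle point

∇g = (-6x_1 + 4x_2 + 6x_3 - 1, 4x_1 - 6x_2 + 4x_3 - 3, 6x_1 + 4x_2 - 6x_3); substituting (41/96, 1/8, 49/96) gives ∇g = (0, 0, 0), so (41/96, 1/8, 49/96) is indeed a critical point.
The Hessian is constant: H = [[-6, 4, 6], [4, -6, 4], [6, 4, -6]].
Leading principal minors: Δ₁ = -6, Δ₂ = 20, Δ₃ = 384.
The minors fit neither the all-positive nor the alternating-sign pattern, so H is indefinite: a saddle point.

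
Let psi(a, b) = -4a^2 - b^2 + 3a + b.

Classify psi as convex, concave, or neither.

psi is quadratic, so its Hessian is the constant matrix H = [[-8, 0], [0, -2]].
det(H) = 16, tr(H) = -10.
det(H) > 0 and tr(H) < 0, so H is negative definite everywhere: concave.

concave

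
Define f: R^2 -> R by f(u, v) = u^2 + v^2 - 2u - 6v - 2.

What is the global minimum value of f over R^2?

-12

f(u,v) separates as P(u) + Q(v) − 2, so its minimum is min P + min Q − 2.
P'(u) = 2u - 2 vanishes at u ∈ {1}; Q'(v) = 2v - 6 vanishes at v ∈ {3}.
Local minima of P (where P''>0): P(1)=-1. Local minima of Q: Q(3)=-9.
So the global minimum of f is P(1) + Q(3) − 2 = -1 − 9 − 2 = -12, attained at (1, 3).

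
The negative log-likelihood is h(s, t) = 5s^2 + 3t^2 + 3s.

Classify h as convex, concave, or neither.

convex

h is quadratic, so its Hessian is the constant matrix H = [[10, 0], [0, 6]].
det(H) = 60, tr(H) = 16.
det(H) > 0 and tr(H) > 0, so H is positive definite everywhere: convex.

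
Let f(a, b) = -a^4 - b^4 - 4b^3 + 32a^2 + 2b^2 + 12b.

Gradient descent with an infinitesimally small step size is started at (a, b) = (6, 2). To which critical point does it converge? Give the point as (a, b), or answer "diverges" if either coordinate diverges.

f is separable, so gradient descent decouples: a follows -∂f/∂a, b follows -∂f/∂b.
∂f/∂a = -4a(a - 4)(a + 4); at a=6 this is -480, so a increases.
∂f/∂b = -4(b - 1)(b + 1)(b + 3); at b=2 this is -60, so b increases.
The a-coordinate has no critical point in that direction and runs off to infinity.

diverges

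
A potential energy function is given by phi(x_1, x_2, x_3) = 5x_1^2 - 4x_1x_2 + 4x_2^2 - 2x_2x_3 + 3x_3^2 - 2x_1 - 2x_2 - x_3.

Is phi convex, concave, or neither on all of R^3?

convex

phi is quadratic, so its Hessian is the constant matrix H = [[10, -4, 0], [-4, 8, -2], [0, -2, 6]].
Leading principal minors: 10, 64, 344.
All positive ⇒ H ≻ 0 ⇒ convex.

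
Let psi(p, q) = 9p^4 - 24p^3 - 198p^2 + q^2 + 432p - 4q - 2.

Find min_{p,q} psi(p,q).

psi(p,q) separates as A(p) + B(q) − 2, so its minimum is min A + min B − 2.
A'(p) = 36(p - 4)(p - 1)(p + 3) vanishes at p ∈ {-3, 1, 4}; B'(q) = 2q - 4 vanishes at q ∈ {2}.
Local minima of A (where A''>0): A(-3)=-1701, A(4)=-672. Local minima of B: B(2)=-4.
So the global minimum of psi is A(-3) + B(2) − 2 = -1701 − 4 − 2 = -1707, attained at (-3, 2).

-1707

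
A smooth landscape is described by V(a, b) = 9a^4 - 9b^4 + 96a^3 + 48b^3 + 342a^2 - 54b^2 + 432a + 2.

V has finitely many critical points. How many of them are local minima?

V separates as a function of a plus a function of b, so ∇V=0 decouples.
∂V/∂a = 36(a + 1)(a + 3)(a + 4) = 0 at a ∈ {-4, -3, -1}; ∂V/∂b = -36b(b - 3)(b - 1) = 0 at b ∈ {0, 1, 3}.
The Hessian is diagonal: diag(V_aa, V_bb). Second derivatives: V_aa(-4)=108, V_aa(-3)=-72, V_aa(-1)=216; V_bb(0)=-108, V_bb(1)=72, V_bb(3)=-216.
Local minima occur where both diagonal entries positive: (-4, 1), (-1, 1). Count: 2.

2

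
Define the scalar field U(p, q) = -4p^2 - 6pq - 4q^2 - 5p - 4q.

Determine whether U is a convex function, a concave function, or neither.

concave

U is quadratic, so its Hessian is the constant matrix H = [[-8, -6], [-6, -8]].
det(H) = 28, tr(H) = -16.
det(H) > 0 and tr(H) < 0, so H is negative definite everywhere: concave.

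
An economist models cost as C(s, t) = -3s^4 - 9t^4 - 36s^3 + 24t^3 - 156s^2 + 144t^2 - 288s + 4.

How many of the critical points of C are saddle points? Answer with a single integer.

C separates as a function of s plus a function of t, so ∇C=0 decouples.
∂C/∂s = -12(s + 2)(s + 3)(s + 4) = 0 at s ∈ {-4, -3, -2}; ∂C/∂t = -36t(t - 4)(t + 2) = 0 at t ∈ {-2, 0, 4}.
The Hessian is diagonal: diag(C_ss, C_tt). Second derivatives: C_ss(-4)=-24, C_ss(-3)=12, C_ss(-2)=-24; C_tt(-2)=-432, C_tt(0)=288, C_tt(4)=-864.
Saddle points occur where the two diagonal entries have opposite signs: (-4, 0), (-3, -2), (-3, 4), (-2, 0). Count: 4.

4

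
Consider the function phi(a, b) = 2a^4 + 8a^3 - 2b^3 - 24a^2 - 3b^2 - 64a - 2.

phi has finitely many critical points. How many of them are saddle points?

3

phi separates as a function of a plus a function of b, so ∇phi=0 decouples.
∂phi/∂a = 8(a - 2)(a + 1)(a + 4) = 0 at a ∈ {-4, -1, 2}; ∂phi/∂b = -6b(b + 1) = 0 at b ∈ {-1, 0}.
The Hessian is diagonal: diag(phi_aa, phi_bb). Second derivatives: phi_aa(-4)=144, phi_aa(-1)=-72, phi_aa(2)=144; phi_bb(-1)=6, phi_bb(0)=-6.
Saddle points occur where the two diagonal entries have opposite signs: (-4, 0), (-1, -1), (2, 0). Count: 3.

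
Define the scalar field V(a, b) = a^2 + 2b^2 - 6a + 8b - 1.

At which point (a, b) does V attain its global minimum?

V(a,b) separates as P(a) + Q(b) − 1, so its minimum is min P + min Q − 1.
P'(a) = 2a - 6 vanishes at a ∈ {3}; Q'(b) = 4b + 8 vanishes at b ∈ {-2}.
Local minima of P (where P''>0): P(3)=-9. Local minima of Q: Q(-2)=-8.
So the global minimum of V is P(3) + Q(-2) − 1 = -9 − 8 − 1 = -18, attained at (3, -2).

(3, -2)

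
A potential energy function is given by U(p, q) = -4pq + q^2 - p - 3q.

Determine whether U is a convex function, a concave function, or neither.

U is quadratic, so its Hessian is the constant matrix H = [[0, -4], [-4, 2]].
det(H) = -16, tr(H) = 2.
det(H) < 0, so H is indefinite: neither convex nor concave.

neither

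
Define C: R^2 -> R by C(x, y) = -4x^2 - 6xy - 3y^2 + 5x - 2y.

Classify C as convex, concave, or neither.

concave

C is quadratic, so its Hessian is the constant matrix H = [[-8, -6], [-6, -6]].
det(H) = 12, tr(H) = -14.
det(H) > 0 and tr(H) < 0, so H is negative definite everywhere: concave.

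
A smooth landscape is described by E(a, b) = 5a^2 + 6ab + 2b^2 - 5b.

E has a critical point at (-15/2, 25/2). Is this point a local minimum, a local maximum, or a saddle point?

local minimum

The Hessian of E is constant: H = [[10, 6], [6, 4]].
det(H) = 10·4 − 6² = 4.
det(H) > 0 and tr(H) = 14 > 0, so H is positive definite and the point is a local minimum.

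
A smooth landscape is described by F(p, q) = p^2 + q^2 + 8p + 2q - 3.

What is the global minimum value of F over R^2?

-20

F(p,q) separates as A(p) + B(q) − 3, so its minimum is min A + min B − 3.
A'(p) = 2p + 8 vanishes at p ∈ {-4}; B'(q) = 2q + 2 vanishes at q ∈ {-1}.
Local minima of A (where A''>0): A(-4)=-16. Local minima of B: B(-1)=-1.
So the global minimum of F is A(-4) + B(-1) − 3 = -16 − 1 − 3 = -20, attained at (-4, -1).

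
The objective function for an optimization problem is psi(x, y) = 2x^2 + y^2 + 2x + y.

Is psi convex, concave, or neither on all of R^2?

psi is quadratic, so its Hessian is the constant matrix H = [[4, 0], [0, 2]].
det(H) = 8, tr(H) = 6.
det(H) > 0 and tr(H) > 0, so H is positive definite everywhere: convex.

convex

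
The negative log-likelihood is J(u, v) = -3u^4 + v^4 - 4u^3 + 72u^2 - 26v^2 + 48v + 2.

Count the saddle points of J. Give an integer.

J separates as a function of u plus a function of v, so ∇J=0 decouples.
∂J/∂u = -12u(u - 3)(u + 4) = 0 at u ∈ {-4, 0, 3}; ∂J/∂v = 4(v - 3)(v - 1)(v + 4) = 0 at v ∈ {-4, 1, 3}.
The Hessian is diagonal: diag(J_uu, J_vv). Second derivatives: J_uu(-4)=-336, J_uu(0)=144, J_uu(3)=-252; J_vv(-4)=140, J_vv(1)=-40, J_vv(3)=56.
Saddle points occur where the two diagonal entries have opposite signs: (-4, -4), (-4, 3), (0, 1), (3, -4), (3, 3). Count: 5.

5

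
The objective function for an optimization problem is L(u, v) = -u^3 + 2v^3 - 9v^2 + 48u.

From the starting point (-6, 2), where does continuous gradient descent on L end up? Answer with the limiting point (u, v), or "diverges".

L is separable, so gradient descent decouples: u follows -∂L/∂u, v follows -∂L/∂v.
∂L/∂u = -3(u - 4)(u + 4); at u=-6 this is -60, so u increases.
∂L/∂v = 6v(v - 3); at v=2 this is -12, so v increases.
u converges to its nearest critical value -4 (a local min of the u-part); v converges to 3. The iterate converges to (-4, 3).

(-4, 3)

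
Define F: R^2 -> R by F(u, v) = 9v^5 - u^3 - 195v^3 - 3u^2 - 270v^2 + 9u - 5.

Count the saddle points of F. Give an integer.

F separates as a function of u plus a function of v, so ∇F=0 decouples.
∂F/∂u = -3(u - 1)(u + 3) = 0 at u ∈ {-3, 1}; ∂F/∂v = 45v(v - 4)(v + 1)(v + 3) = 0 at v ∈ {-3, -1, 0, 4}.
The Hessian is diagonal: diag(F_uu, F_vv). Second derivatives: F_uu(-3)=12, F_uu(1)=-12; F_vv(-3)=-1890, F_vv(-1)=450, F_vv(0)=-540, F_vv(4)=6300.
Saddle points occur where the two diagonal entries have opposite signs: (-3, -3), (-3, 0), (1, -1), (1, 4). Count: 4.

4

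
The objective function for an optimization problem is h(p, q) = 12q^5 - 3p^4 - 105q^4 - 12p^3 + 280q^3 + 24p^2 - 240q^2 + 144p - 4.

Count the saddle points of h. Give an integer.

6

h separates as a function of p plus a function of q, so ∇h=0 decouples.
∂h/∂p = -12(p - 2)(p + 2)(p + 3) = 0 at p ∈ {-3, -2, 2}; ∂h/∂q = 60q(q - 4)(q - 2)(q - 1) = 0 at q ∈ {0, 1, 2, 4}.
The Hessian is diagonal: diag(h_pp, h_qq). Second derivatives: h_pp(-3)=-60, h_pp(-2)=48, h_pp(2)=-240; h_qq(0)=-480, h_qq(1)=180, h_qq(2)=-240, h_qq(4)=1440.
Saddle points occur where the two diagonal entries have opposite signs: (-3, 1), (-3, 4), (-2, 0), (-2, 2), (2, 1), (2, 4). Count: 6.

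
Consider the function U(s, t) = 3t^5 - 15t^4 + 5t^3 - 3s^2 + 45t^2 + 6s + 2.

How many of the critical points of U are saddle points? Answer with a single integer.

U separates as a function of s plus a function of t, so ∇U=0 decouples.
∂U/∂s = -6(s - 1) = 0 at s ∈ {1}; ∂U/∂t = 15t(t - 3)(t - 2)(t + 1) = 0 at t ∈ {-1, 0, 2, 3}.
The Hessian is diagonal: diag(U_ss, U_tt). Second derivatives: U_ss(1)=-6; U_tt(-1)=-180, U_tt(0)=90, U_tt(2)=-90, U_tt(3)=180.
Saddle points occur where the two diagonal entries have opposite signs: (1, 0), (1, 3). Count: 2.

2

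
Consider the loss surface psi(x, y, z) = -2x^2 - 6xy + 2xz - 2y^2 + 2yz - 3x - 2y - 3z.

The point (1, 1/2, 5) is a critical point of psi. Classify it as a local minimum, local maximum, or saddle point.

The Hessian is constant: H = [[-4, -6, 2], [-6, -4, 2], [2, 2, 0]].
Leading principal minors: Δ₁ = -4, Δ₂ = -20, Δ₃ = -16.
The minors fit neither the all-positive nor the alternating-sign pattern, so H is indefinite: a saddle point.

saddle point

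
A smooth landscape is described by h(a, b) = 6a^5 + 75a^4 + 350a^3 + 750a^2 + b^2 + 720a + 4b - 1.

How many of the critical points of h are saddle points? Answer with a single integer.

2

h separates as a function of a plus a function of b, so ∇h=0 decouples.
∂h/∂a = 30(a + 1)(a + 2)(a + 3)(a + 4) = 0 at a ∈ {-4, -3, -2, -1}; ∂h/∂b = 2(b + 2) = 0 at b ∈ {-2}.
The Hessian is diagonal: diag(h_aa, h_bb). Second derivatives: h_aa(-4)=-180, h_aa(-3)=60, h_aa(-2)=-60, h_aa(-1)=180; h_bb(-2)=2.
Saddle points occur where the two diagonal entries have opposite signs: (-4, -2), (-2, -2). Count: 2.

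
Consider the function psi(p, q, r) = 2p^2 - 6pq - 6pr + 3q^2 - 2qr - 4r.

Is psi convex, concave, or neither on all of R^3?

neither

psi is quadratic, so its Hessian is the constant matrix H = [[4, -6, -6], [-6, 6, -2], [-6, -2, 0]].
Leading principal minors: 4, -12, -376.
Neither pattern holds ⇒ H is indefinite ⇒ neither convex nor concave.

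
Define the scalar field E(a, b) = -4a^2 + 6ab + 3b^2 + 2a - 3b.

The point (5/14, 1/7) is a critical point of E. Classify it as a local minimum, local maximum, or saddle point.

saddle point

The Hessian of E is constant: H = [[-8, 6], [6, 6]].
det(H) = (-8)·6 − 6² = -84.
Since det(H) < 0, H is indefinite and the critical point is a saddle point.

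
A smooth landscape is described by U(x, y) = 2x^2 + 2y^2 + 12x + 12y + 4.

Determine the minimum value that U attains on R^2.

-32

U(x,y) separates as P(x) + Q(y) + 4, so its minimum is min P + min Q + 4.
P'(x) = 4x + 12 vanishes at x ∈ {-3}; Q'(y) = 4y + 12 vanishes at y ∈ {-3}.
Local minima of P (where P''>0): P(-3)=-18. Local minima of Q: Q(-3)=-18.
So the global minimum of U is P(-3) + Q(-3) + 4 = -18 − 18 + 4 = -32, attained at (-3, -3).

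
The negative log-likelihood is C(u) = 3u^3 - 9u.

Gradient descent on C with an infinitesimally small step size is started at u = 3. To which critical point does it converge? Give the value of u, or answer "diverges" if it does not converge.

1

C'(u) = 9(u - 1)(u + 1), so C'(3) = 72.
Gradient descent moves in the -C' direction, i.e. u is decreasing.
The nearest critical point in that direction is u = 1, where C'' = 18 > 0 (a local minimum). The iterate converges there.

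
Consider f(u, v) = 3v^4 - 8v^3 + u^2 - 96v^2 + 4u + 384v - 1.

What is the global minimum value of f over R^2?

f(u,v) separates as P(u) + Q(v) − 1, so its minimum is min P + min Q − 1.
P'(u) = 2u + 4 vanishes at u ∈ {-2}; Q'(v) = 12(v - 4)(v - 2)(v + 4) vanishes at v ∈ {-4, 2, 4}.
Local minima of P (where P''>0): P(-2)=-4. Local minima of Q: Q(-4)=-1792, Q(4)=256.
So the global minimum of f is P(-2) + Q(-4) − 1 = -4 − 1792 − 1 = -1797, attained at (-2, -4).

-1797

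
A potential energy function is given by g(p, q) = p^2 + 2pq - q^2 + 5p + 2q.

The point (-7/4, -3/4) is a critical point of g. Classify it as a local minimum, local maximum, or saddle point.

saddle point

The Hessian of g is constant: H = [[2, 2], [2, -2]].
det(H) = 2·(-2) − 2² = -8.
Since det(H) < 0, H is indefinite and the critical point is a saddle point.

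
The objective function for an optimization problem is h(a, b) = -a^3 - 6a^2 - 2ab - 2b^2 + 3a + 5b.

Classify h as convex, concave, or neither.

neither

The term -a^3 is cubic, so the Hessian is not constant.
∂²h/∂a² = -6a - 12, which takes both signs as a varies (negative for sufficiently large a). A diagonal entry of the Hessian changing sign means the Hessian is neither positive- nor negative-semidefinite on all of R^2.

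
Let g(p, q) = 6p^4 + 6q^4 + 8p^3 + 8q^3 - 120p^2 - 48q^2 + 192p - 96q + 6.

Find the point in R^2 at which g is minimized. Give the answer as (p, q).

g(p,q) separates as A(p) + B(q) + 6, so its minimum is min A + min B + 6.
A'(p) = 24(p - 2)(p - 1)(p + 4) vanishes at p ∈ {-4, 1, 2}; B'(q) = 24(q - 2)(q + 1)(q + 2) vanishes at q ∈ {-2, -1, 2}.
Local minima of A (where A''>0): A(-4)=-1664, A(2)=64. Local minima of B: B(-2)=32, B(2)=-224.
So the global minimum of g is A(-4) + B(2) + 6 = -1664 − 224 + 6 = -1882, attained at (-4, 2).

(-4, 2)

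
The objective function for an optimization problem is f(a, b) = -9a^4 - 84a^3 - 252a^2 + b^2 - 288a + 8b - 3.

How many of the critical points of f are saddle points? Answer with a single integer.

f separates as a function of a plus a function of b, so ∇f=0 decouples.
∂f/∂a = -36(a + 1)(a + 2)(a + 4) = 0 at a ∈ {-4, -2, -1}; ∂f/∂b = 2(b + 4) = 0 at b ∈ {-4}.
The Hessian is diagonal: diag(f_aa, f_bb). Second derivatives: f_aa(-4)=-216, f_aa(-2)=72, f_aa(-1)=-108; f_bb(-4)=2.
Saddle points occur where the two diagonal entries have opposite signs: (-4, -4), (-1, -4). Count: 2.

2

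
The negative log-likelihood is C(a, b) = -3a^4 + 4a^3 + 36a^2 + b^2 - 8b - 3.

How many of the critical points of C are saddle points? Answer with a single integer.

C separates as a function of a plus a function of b, so ∇C=0 decouples.
∂C/∂a = -12a(a - 3)(a + 2) = 0 at a ∈ {-2, 0, 3}; ∂C/∂b = 2(b - 4) = 0 at b ∈ {4}.
The Hessian is diagonal: diag(C_aa, C_bb). Second derivatives: C_aa(-2)=-120, C_aa(0)=72, C_aa(3)=-180; C_bb(4)=2.
Saddle points occur where the two diagonal entries have opposite signs: (-2, 4), (3, 4). Count: 2.

2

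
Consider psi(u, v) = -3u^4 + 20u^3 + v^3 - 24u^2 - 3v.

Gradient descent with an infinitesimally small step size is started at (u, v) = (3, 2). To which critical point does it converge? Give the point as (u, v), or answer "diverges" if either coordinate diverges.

(1, 1)

psi is separable, so gradient descent decouples: u follows -∂psi/∂u, v follows -∂psi/∂v.
∂psi/∂u = -12u(u - 4)(u - 1); at u=3 this is 72, so u decreases.
∂psi/∂v = 3(v - 1)(v + 1); at v=2 this is 9, so v decreases.
u converges to its nearest critical value 1 (a local min of the u-part); v converges to 1. The iterate converges to (1, 1).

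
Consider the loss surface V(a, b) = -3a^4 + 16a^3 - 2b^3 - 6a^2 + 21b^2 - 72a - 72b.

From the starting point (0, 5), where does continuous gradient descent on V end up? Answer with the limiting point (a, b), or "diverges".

diverges

V is separable, so gradient descent decouples: a follows -∂V/∂a, b follows -∂V/∂b.
∂V/∂a = -12(a - 3)(a - 2)(a + 1); at a=0 this is -72, so a increases.
∂V/∂b = -6(b - 4)(b - 3); at b=5 this is -12, so b increases.
The b-coordinate has no critical point in that direction and runs off to infinity.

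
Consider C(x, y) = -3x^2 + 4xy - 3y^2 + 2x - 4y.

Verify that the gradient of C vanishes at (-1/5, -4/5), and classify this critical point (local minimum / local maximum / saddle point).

∇C = (-6x + 4y + 2, 4x - 6y - 4); substituting (-1/5, -4/5) gives ∇C = (0, 0), so (-1/5, -4/5) is indeed a critical point.
The Hessian of C is constant: H = [[-6, 4], [4, -6]].
det(H) = (-6)·(-6) − 4² = 20.
det(H) > 0 and tr(H) = -12 < 0, so H is negative definite and the point is a local maximum.

local maximum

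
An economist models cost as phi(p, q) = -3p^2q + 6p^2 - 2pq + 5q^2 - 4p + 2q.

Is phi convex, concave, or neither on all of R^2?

The term -3p^2q is cubic, so the Hessian is not constant.
∂²phi/∂p² = -6q + 12, which takes both signs as q varies (negative for sufficiently large q). A diagonal entry of the Hessian changing sign means the Hessian is neither positive- nor negative-semidefinite on all of R^2.

neither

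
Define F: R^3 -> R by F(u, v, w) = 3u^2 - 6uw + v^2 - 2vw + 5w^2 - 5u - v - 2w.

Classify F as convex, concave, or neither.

F is quadratic, so its Hessian is the constant matrix H = [[6, 0, -6], [0, 2, -2], [-6, -2, 10]].
Leading principal minors: 6, 12, 24.
All positive ⇒ H ≻ 0 ⇒ convex.

convex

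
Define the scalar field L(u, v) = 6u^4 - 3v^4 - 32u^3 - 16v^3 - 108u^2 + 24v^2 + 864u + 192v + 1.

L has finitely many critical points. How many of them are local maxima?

L separates as a function of u plus a function of v, so ∇L=0 decouples.
∂L/∂u = 24(u - 4)(u - 3)(u + 3) = 0 at u ∈ {-3, 3, 4}; ∂L/∂v = -12(v - 2)(v + 2)(v + 4) = 0 at v ∈ {-4, -2, 2}.
The Hessian is diagonal: diag(L_uu, L_vv). Second derivatives: L_uu(-3)=1008, L_uu(3)=-144, L_uu(4)=168; L_vv(-4)=-144, L_vv(-2)=96, L_vv(2)=-288.
Local maxima occur where both diagonal entries negative: (3, -4), (3, 2). Count: 2.

2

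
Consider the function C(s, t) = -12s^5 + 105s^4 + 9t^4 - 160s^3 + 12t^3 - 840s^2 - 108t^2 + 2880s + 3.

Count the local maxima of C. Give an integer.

2

C separates as a function of s plus a function of t, so ∇C=0 decouples.
∂C/∂s = -60(s - 4)(s - 3)(s - 2)(s + 2) = 0 at s ∈ {-2, 2, 3, 4}; ∂C/∂t = 36t(t - 2)(t + 3) = 0 at t ∈ {-3, 0, 2}.
The Hessian is diagonal: diag(C_ss, C_tt). Second derivatives: C_ss(-2)=7200, C_ss(2)=-480, C_ss(3)=300, C_ss(4)=-720; C_tt(-3)=540, C_tt(0)=-216, C_tt(2)=360.
Local maxima occur where both diagonal entries negative: (2, 0), (4, 0). Count: 2.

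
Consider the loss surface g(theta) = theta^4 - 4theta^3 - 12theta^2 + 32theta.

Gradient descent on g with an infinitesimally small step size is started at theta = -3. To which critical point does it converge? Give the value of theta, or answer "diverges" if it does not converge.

g'(theta) = 4(theta - 4)(theta - 1)(theta + 2), so g'(-3) = -112.
Gradient descent moves in the -g' direction, i.e. theta is increasing.
The nearest critical point in that direction is theta = -2, where g'' = 72 > 0 (a local minimum). The iterate converges there.

-2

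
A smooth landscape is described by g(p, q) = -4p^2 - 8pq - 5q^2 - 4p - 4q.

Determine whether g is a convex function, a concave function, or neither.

g is quadratic, so its Hessian is the constant matrix H = [[-8, -8], [-8, -10]].
det(H) = 16, tr(H) = -18.
det(H) > 0 and tr(H) < 0, so H is negative definite everywhere: concave.

concave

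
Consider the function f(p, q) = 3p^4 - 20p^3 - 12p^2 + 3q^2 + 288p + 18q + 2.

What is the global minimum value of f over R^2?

f(p,q) separates as A(p) + B(q) + 2, so its minimum is min A + min B + 2.
A'(p) = 12(p - 4)(p - 3)(p + 2) vanishes at p ∈ {-2, 3, 4}; B'(q) = 6q + 18 vanishes at q ∈ {-3}.
Local minima of A (where A''>0): A(-2)=-416, A(4)=448. Local minima of B: B(-3)=-27.
So the global minimum of f is A(-2) + B(-3) + 2 = -416 − 27 + 2 = -441, attained at (-2, -3).

-441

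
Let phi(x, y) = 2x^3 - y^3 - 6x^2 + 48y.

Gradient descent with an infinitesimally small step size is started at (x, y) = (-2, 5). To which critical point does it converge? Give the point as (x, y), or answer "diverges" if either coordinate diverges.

diverges

phi is separable, so gradient descent decouples: x follows -∂phi/∂x, y follows -∂phi/∂y.
∂phi/∂x = 6x(x - 2); at x=-2 this is 48, so x decreases.
∂phi/∂y = -3(y - 4)(y + 4); at y=5 this is -27, so y increases.
The x-coordinate has no critical point in that direction and runs off to infinity.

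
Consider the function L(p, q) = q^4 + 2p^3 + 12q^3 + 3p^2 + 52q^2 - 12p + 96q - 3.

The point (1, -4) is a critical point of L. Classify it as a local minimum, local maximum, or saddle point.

The mixed partial ∂²L/∂p∂q is 0, so the Hessian at any point is diag(L_pp, L_qq) = diag(6(2p + 1), 4(3q^2 + 18q + 26)).
At (1, -4): H = diag(18, 8).
Both eigenvalues are positive, so H is positive definite: a local minimum.

local minimum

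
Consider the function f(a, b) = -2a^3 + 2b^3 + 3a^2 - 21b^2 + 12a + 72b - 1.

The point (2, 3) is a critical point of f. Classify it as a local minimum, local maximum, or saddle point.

The mixed partial ∂²f/∂a∂b is 0, so the Hessian at any point is diag(f_aa, f_bb) = diag(6(-2a + 1), 6(2b - 7)).
At (2, 3): H = diag(-18, -6).
Both eigenvalues are negative, so H is negative definite: a local maximum.

local maximum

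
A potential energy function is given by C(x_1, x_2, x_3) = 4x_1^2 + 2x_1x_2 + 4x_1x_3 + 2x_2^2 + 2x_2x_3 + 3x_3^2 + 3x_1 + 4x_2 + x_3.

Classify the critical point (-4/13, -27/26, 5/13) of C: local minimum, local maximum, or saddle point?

local minimum

The Hessian is constant: H = [[8, 2, 4], [2, 4, 2], [4, 2, 6]].
Leading principal minors: Δ₁ = 8, Δ₂ = 28, Δ₃ = 104.
All leading minors are positive, so H is positive definite: a local minimum.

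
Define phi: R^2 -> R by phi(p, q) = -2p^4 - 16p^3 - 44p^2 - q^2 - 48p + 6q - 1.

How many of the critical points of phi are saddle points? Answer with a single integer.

1

phi separates as a function of p plus a function of q, so ∇phi=0 decouples.
∂phi/∂p = -8(p + 1)(p + 2)(p + 3) = 0 at p ∈ {-3, -2, -1}; ∂phi/∂q = -2(q - 3) = 0 at q ∈ {3}.
The Hessian is diagonal: diag(phi_pp, phi_qq). Second derivatives: phi_pp(-3)=-16, phi_pp(-2)=8, phi_pp(-1)=-16; phi_qq(3)=-2.
Saddle points occur where the two diagonal entries have opposite signs: (-2, 3). Count: 1.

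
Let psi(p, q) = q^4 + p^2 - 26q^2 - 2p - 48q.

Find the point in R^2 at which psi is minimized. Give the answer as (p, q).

psi(p,q) separates as A(p) + B(q), so its minimum is min A + min B.
A'(p) = 2p - 2 vanishes at p ∈ {1}; B'(q) = 4(q - 4)(q + 1)(q + 3) vanishes at q ∈ {-3, -1, 4}.
Local minima of A (where A''>0): A(1)=-1. Local minima of B: B(-3)=-9, B(4)=-352.
So the global minimum of psi is A(1) + B(4) = -1 − 352 = -353, attained at (1, 4).

(1, 4)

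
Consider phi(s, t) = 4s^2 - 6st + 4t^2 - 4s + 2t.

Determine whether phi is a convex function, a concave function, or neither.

convex

phi is quadratic, so its Hessian is the constant matrix H = [[8, -6], [-6, 8]].
det(H) = 28, tr(H) = 16.
det(H) > 0 and tr(H) > 0, so H is positive definite everywhere: convex.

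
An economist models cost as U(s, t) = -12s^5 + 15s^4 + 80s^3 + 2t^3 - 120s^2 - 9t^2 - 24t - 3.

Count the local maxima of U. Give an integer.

U separates as a function of s plus a function of t, so ∇U=0 decouples.
∂U/∂s = -60s(s - 2)(s - 1)(s + 2) = 0 at s ∈ {-2, 0, 1, 2}; ∂U/∂t = 6(t - 4)(t + 1) = 0 at t ∈ {-1, 4}.
The Hessian is diagonal: diag(U_ss, U_tt). Second derivatives: U_ss(-2)=1440, U_ss(0)=-240, U_ss(1)=180, U_ss(2)=-480; U_tt(-1)=-30, U_tt(4)=30.
Local maxima occur where both diagonal entries negative: (0, -1), (2, -1). Count: 2.

2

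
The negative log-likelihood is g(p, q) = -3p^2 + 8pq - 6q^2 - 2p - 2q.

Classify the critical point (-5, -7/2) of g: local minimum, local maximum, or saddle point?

local maximum

The Hessian of g is constant: H = [[-6, 8], [8, -12]].
det(H) = (-6)·(-12) − 8² = 8.
det(H) > 0 and tr(H) = -18 < 0, so H is negative definite and the point is a local maximum.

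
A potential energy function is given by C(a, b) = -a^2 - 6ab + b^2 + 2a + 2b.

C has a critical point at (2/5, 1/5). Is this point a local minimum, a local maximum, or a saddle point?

The Hessian of C is constant: H = [[-2, -6], [-6, 2]].
det(H) = (-2)·2 − (-6)² = -40.
Since det(H) < 0, H is indefinite and the critical point is a saddle point.

saddle point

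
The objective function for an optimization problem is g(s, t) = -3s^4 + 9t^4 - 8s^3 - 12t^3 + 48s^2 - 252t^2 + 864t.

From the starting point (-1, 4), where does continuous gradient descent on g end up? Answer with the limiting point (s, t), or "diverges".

(0, 3)

g is separable, so gradient descent decouples: s follows -∂g/∂s, t follows -∂g/∂t.
∂g/∂s = -12s(s - 2)(s + 4); at s=-1 this is -108, so s increases.
∂g/∂t = 36(t - 3)(t - 2)(t + 4); at t=4 this is 576, so t decreases.
s converges to its nearest critical value 0 (a local min of the s-part); t converges to 3. The iterate converges to (0, 3).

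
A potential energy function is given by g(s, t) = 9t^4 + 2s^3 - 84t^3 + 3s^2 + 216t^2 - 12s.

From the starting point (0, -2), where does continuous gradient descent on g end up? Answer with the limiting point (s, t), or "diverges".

g is separable, so gradient descent decouples: s follows -∂g/∂s, t follows -∂g/∂t.
∂g/∂s = 6(s - 1)(s + 2); at s=0 this is -12, so s increases.
∂g/∂t = 36t(t - 4)(t - 3); at t=-2 this is -2160, so t increases.
s converges to its nearest critical value 1 (a local min of the s-part); t converges to 0. The iterate converges to (1, 0).

(1, 0)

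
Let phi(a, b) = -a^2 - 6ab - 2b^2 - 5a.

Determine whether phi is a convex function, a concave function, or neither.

neither

phi is quadratic, so its Hessian is the constant matrix H = [[-2, -6], [-6, -4]].
det(H) = -28, tr(H) = -6.
det(H) < 0, so H is indefinite: neither convex nor concave.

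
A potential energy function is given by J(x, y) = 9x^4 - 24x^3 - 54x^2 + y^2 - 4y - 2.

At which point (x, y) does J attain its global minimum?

J(x,y) separates as P(x) + Q(y) − 2, so its minimum is min P + min Q − 2.
P'(x) = 36x(x - 3)(x + 1) vanishes at x ∈ {-1, 0, 3}; Q'(y) = 2y - 4 vanishes at y ∈ {2}.
Local minima of P (where P''>0): P(-1)=-21, P(3)=-405. Local minima of Q: Q(2)=-4.
So the global minimum of J is P(3) + Q(2) − 2 = -405 − 4 − 2 = -411, attained at (3, 2).

(3, 2)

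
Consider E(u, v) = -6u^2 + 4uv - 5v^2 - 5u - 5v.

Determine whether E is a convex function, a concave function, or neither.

E is quadratic, so its Hessian is the constant matrix H = [[-12, 4], [4, -10]].
det(H) = 104, tr(H) = -22.
det(H) > 0 and tr(H) < 0, so H is negative definite everywhere: concave.

concave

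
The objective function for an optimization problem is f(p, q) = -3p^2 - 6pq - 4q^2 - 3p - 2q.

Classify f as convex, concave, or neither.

f is quadratic, so its Hessian is the constant matrix H = [[-6, -6], [-6, -8]].
det(H) = 12, tr(H) = -14.
det(H) > 0 and tr(H) < 0, so H is negative definite everywhere: concave.

concave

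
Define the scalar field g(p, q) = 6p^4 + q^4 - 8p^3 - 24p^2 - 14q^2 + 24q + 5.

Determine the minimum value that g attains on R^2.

-176

g(p,q) separates as A(p) + B(q) + 5, so its minimum is min A + min B + 5.
A'(p) = 24p(p - 2)(p + 1) vanishes at p ∈ {-1, 0, 2}; B'(q) = 4(q - 2)(q - 1)(q + 3) vanishes at q ∈ {-3, 1, 2}.
Local minima of A (where A''>0): A(-1)=-10, A(2)=-64. Local minima of B: B(-3)=-117, B(2)=8.
So the global minimum of g is A(2) + B(-3) + 5 = -64 − 117 + 5 = -176, attained at (2, -3).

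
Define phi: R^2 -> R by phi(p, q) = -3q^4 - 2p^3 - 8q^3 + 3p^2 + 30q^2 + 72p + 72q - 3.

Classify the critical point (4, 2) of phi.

local maximum

The mixed partial ∂²phi/∂p∂q is 0, so the Hessian at any point is diag(phi_pp, phi_qq) = diag(6(-2p + 1), 12(-3q^2 - 4q + 5)).
At (4, 2): H = diag(-42, -180).
Both eigenvalues are negative, so H is negative definite: a local maximum.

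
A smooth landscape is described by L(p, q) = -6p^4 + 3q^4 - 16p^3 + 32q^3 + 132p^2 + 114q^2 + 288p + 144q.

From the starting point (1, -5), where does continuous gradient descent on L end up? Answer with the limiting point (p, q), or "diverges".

L is separable, so gradient descent decouples: p follows -∂L/∂p, q follows -∂L/∂q.
∂L/∂p = -24(p - 3)(p + 1)(p + 4); at p=1 this is 480, so p decreases.
∂L/∂q = 12(q + 1)(q + 3)(q + 4); at q=-5 this is -96, so q increases.
p converges to its nearest critical value -1 (a local min of the p-part); q converges to -4. The iterate converges to (-1, -4).

(-1, -4)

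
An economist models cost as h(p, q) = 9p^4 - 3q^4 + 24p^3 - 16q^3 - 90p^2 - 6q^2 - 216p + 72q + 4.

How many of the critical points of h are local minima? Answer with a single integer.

h separates as a function of p plus a function of q, so ∇h=0 decouples.
∂h/∂p = 36(p - 2)(p + 1)(p + 3) = 0 at p ∈ {-3, -1, 2}; ∂h/∂q = -12(q - 1)(q + 2)(q + 3) = 0 at q ∈ {-3, -2, 1}.
The Hessian is diagonal: diag(h_pp, h_qq). Second derivatives: h_pp(-3)=360, h_pp(-1)=-216, h_pp(2)=540; h_qq(-3)=-48, h_qq(-2)=36, h_qq(1)=-144.
Local minima occur where both diagonal entries positive: (-3, -2), (2, -2). Count: 2.

2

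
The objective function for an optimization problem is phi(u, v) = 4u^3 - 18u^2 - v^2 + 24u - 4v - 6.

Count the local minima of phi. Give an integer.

0

phi separates as a function of u plus a function of v, so ∇phi=0 decouples.
∂phi/∂u = 12(u - 2)(u - 1) = 0 at u ∈ {1, 2}; ∂phi/∂v = -2(v + 2) = 0 at v ∈ {-2}.
The Hessian is diagonal: diag(phi_uu, phi_vv). Second derivatives: phi_uu(1)=-12, phi_uu(2)=12; phi_vv(-2)=-2.
Local minima occur where both diagonal entries positive: none. Count: 0.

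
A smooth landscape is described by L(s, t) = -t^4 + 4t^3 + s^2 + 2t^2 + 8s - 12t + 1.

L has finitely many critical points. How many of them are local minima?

1

L separates as a function of s plus a function of t, so ∇L=0 decouples.
∂L/∂s = 2(s + 4) = 0 at s ∈ {-4}; ∂L/∂t = -4(t - 3)(t - 1)(t + 1) = 0 at t ∈ {-1, 1, 3}.
The Hessian is diagonal: diag(L_ss, L_tt). Second derivatives: L_ss(-4)=2; L_tt(-1)=-32, L_tt(1)=16, L_tt(3)=-32.
Local minima occur where both diagonal entries positive: (-4, 1). Count: 1.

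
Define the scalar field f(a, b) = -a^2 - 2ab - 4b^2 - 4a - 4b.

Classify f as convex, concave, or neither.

concave

f is quadratic, so its Hessian is the constant matrix H = [[-2, -2], [-2, -8]].
det(H) = 12, tr(H) = -10.
det(H) > 0 and tr(H) < 0, so H is negative definite everywhere: concave.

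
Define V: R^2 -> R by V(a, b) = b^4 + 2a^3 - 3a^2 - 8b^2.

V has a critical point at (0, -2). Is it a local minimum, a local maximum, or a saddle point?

saddle point

The mixed partial ∂²V/∂a∂b is 0, so the Hessian at any point is diag(V_aa, V_bb) = diag(6(2a - 1), 4(3b^2 - 4)).
At (0, -2): H = diag(-6, 32).
The eigenvalues have opposite signs, so H is indefinite: a saddle point.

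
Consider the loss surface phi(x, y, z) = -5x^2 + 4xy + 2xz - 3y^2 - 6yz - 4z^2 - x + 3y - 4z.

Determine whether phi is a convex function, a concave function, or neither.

concave

phi is quadratic, so its Hessian is the constant matrix H = [[-10, 4, 2], [4, -6, -6], [2, -6, -8]].
Leading principal minors: -10, 44, -64.
Signs alternate −, +, − ⇒ H ≺ 0 ⇒ concave.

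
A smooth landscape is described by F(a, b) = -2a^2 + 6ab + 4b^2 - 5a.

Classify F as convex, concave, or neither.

F is quadratic, so its Hessian is the constant matrix H = [[-4, 6], [6, 8]].
det(H) = -68, tr(H) = 4.
det(H) < 0, so H is indefinite: neither convex nor concave.

neither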